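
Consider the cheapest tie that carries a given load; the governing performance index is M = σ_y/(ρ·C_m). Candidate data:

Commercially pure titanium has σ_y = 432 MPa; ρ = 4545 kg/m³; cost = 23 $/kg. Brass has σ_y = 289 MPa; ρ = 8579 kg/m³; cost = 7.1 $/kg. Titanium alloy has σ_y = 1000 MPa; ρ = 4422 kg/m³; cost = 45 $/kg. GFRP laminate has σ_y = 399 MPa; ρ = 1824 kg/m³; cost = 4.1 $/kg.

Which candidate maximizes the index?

Computing M directly (units already consistent):
  GFRP laminate: M = 53.4 kN·m per $
  titanium alloy: M = 5.03 kN·m per $
  brass: M = 4.74 kN·m per $
  commercially pure titanium: M = 4.13 kN·m per $
GFRP laminate has the largest M.

GFRP laminate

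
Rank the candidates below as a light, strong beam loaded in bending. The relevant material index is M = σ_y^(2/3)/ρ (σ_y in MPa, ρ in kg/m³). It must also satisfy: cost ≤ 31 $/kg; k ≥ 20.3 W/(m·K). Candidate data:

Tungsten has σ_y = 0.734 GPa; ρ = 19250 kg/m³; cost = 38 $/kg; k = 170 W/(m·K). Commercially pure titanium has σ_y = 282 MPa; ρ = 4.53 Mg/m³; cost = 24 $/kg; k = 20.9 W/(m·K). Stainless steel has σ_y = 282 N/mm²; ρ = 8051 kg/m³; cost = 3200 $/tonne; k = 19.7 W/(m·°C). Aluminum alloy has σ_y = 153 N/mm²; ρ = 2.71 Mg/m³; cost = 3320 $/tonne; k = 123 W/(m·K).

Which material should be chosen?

Screen on constraints: cost ≤ 31 $/kg; k ≥ 20.3 W/(m·K). Survivors: commercially pure titanium, aluminum alloy.
After converting to SI:
  commercially pure titanium: σ_y = 282.0 MPa, ρ = 4530 kg/m³
  aluminum alloy: σ_y = 153.0 MPa, ρ = 2710 kg/m³
  aluminum alloy: M = 10.6×10⁻³
  commercially pure titanium: M = 9.49×10⁻³
Aluminum alloy has the largest M.

aluminum alloy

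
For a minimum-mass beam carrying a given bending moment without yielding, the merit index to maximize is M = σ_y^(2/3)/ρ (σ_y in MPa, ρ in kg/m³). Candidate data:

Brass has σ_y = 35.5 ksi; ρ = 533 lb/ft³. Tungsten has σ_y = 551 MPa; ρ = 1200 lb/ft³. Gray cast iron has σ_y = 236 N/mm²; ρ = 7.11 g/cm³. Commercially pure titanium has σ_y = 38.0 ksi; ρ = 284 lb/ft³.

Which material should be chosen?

commercially pure titanium

After converting to SI:
  brass: σ_y = 244.8 MPa, ρ = 8538 kg/m³
  tungsten: σ_y = 551.0 MPa, ρ = 19220 kg/m³
  gray cast iron: σ_y = 236.0 MPa, ρ = 7110 kg/m³
  commercially pure titanium: σ_y = 262.0 MPa, ρ = 4549 kg/m³
  commercially pure titanium: M = 9.00×10⁻³
  gray cast iron: M = 5.37×10⁻³
  brass: M = 4.58×10⁻³
  tungsten: M = 3.50×10⁻³
Commercially pure titanium ranks first.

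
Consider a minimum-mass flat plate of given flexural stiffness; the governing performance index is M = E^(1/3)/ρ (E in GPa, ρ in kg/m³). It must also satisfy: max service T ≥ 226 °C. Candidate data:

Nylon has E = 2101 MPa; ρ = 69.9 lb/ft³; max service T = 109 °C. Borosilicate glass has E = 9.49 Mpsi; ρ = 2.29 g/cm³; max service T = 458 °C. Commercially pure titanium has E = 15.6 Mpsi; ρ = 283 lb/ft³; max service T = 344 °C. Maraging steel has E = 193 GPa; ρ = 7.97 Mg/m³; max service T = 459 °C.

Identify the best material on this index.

Screen on constraints: max service T ≥ 226 °C. Survivors: borosilicate glass, commercially pure titanium, maraging steel.
Convert each candidate to consistent units, then evaluate M:
  borosilicate glass: E = 65.43 GPa, ρ = 2290 kg/m³
  commercially pure titanium: E = 107.6 GPa, ρ = 4533 kg/m³
  maraging steel: E = 193.0 GPa, ρ = 7970 kg/m³
  borosilicate glass: M = 1.76×10⁻³
  commercially pure titanium: M = 1.05×10⁻³
  maraging steel: M = 0.725×10⁻³
Borosilicate glass has the largest M.

borosilicate glass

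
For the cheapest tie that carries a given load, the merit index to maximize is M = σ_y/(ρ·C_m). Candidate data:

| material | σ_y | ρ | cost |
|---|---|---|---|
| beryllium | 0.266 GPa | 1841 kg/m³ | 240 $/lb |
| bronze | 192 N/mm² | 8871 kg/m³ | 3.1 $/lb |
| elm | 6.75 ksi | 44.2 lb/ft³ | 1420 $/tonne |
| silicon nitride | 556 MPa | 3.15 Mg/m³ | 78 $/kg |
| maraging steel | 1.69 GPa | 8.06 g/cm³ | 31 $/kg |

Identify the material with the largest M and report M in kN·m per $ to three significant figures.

In SI units:
  beryllium: σ_y = 266.0 MPa, ρ = 1841 kg/m³, cost = 529.1 $/kg
  bronze: σ_y = 192.0 MPa, ρ = 8871 kg/m³, cost = 6.834 $/kg
  elm: σ_y = 46.54 MPa, ρ = 708.0 kg/m³, cost = 1.420 $/kg
  silicon nitride: σ_y = 556.0 MPa, ρ = 3150 kg/m³, cost = 78.00 $/kg
  maraging steel: σ_y = 1690 MPa, ρ = 8060 kg/m³, cost = 31.00 $/kg
  elm: M = 46.3 kN·m per $
  maraging steel: M = 6.76 kN·m per $
  bronze: M = 3.17 kN·m per $
  silicon nitride: M = 2.26 kN·m per $
  beryllium: M = 0.273 kN·m per $
Highest index: elm.

elm, M = 46.3 kN·m per $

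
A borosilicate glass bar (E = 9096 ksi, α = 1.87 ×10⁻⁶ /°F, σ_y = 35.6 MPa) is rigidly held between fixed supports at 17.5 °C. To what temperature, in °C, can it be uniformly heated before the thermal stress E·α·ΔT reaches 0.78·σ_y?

149 °C

E = 9096 ksi = 62.71 GPa.
α = 1.87×10⁻⁶/°F × 9/5 = 3.37×10⁻⁶/K.
E·α·ΔT = 27.77 MPa ⇒ ΔT = 27.77 / (62.71×10³ × 3.37×10⁻⁶) = 131.5 K.
T = 17.5 + 131.5 = 149.0 °C.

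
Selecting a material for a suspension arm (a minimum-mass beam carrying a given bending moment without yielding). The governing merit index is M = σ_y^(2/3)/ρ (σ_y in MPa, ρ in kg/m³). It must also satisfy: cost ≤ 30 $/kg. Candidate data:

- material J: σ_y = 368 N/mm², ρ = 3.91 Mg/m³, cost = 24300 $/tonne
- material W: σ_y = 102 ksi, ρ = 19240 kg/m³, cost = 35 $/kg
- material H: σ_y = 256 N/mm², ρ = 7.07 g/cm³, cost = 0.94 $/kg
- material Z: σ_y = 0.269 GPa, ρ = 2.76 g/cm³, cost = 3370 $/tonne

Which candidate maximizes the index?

material Z

Screen on constraints: cost ≤ 30 $/kg. Survivors: material J, material H, material Z.
Putting every candidate on a common basis:
  material J: σ_y = 368.0 MPa, ρ = 3910 kg/m³
  material H: σ_y = 256.0 MPa, ρ = 7070 kg/m³
  material Z: σ_y = 269.0 MPa, ρ = 2760 kg/m³
  material Z: M = 15.1×10⁻³
  material J: M = 13.1×10⁻³
  material H: M = 5.70×10⁻³
Material Z ranks first.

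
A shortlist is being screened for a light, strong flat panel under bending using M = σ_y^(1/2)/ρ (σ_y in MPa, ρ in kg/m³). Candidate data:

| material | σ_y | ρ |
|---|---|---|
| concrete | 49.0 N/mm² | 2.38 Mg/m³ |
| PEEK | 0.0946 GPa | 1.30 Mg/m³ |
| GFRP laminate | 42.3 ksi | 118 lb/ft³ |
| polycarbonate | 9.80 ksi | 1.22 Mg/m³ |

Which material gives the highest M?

GFRP laminate

Normalizing units and computing the index:
  concrete: σ_y = 49.00 MPa, ρ = 2380 kg/m³
  PEEK: σ_y = 94.60 MPa, ρ = 1300 kg/m³
  GFRP laminate: σ_y = 291.6 MPa, ρ = 1890 kg/m³
  polycarbonate: σ_y = 67.57 MPa, ρ = 1220 kg/m³
  GFRP laminate: M = 9.03×10⁻³
  PEEK: M = 7.48×10⁻³
  polycarbonate: M = 6.74×10⁻³
  concrete: M = 2.94×10⁻³
Highest index: GFRP laminate.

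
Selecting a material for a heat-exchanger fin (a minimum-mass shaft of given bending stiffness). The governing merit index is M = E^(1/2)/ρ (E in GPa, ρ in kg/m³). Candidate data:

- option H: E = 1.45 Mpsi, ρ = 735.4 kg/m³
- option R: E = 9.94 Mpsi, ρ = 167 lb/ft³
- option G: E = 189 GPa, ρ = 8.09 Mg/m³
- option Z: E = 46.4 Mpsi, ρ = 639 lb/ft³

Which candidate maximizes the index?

option H

In SI units:
  option H: E = 9.997 GPa, ρ = 735.4 kg/m³
  option R: E = 68.53 GPa, ρ = 2675 kg/m³
  option G: E = 189.0 GPa, ρ = 8090 kg/m³
  option Z: E = 319.9 GPa, ρ = 10240 kg/m³
  option H: M = 4.30×10⁻³
  option R: M = 3.09×10⁻³
  option Z: M = 1.75×10⁻³
  option G: M = 1.70×10⁻³
The maximum is for option H.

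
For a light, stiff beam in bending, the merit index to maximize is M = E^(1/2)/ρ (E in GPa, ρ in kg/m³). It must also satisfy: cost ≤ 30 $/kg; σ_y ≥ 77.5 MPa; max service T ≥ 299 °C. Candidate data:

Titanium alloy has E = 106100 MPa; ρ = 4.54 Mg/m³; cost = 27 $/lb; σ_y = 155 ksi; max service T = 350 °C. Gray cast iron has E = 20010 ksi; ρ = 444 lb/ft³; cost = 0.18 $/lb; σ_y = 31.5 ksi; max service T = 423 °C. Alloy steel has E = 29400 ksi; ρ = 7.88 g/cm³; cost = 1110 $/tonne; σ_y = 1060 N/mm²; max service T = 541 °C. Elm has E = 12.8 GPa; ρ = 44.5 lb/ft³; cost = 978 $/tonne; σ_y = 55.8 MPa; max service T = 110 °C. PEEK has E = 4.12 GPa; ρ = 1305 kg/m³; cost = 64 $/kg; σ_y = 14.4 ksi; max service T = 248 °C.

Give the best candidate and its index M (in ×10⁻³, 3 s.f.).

Screen on constraints: cost ≤ 30 $/kg; σ_y ≥ 77.5 MPa; max service T ≥ 299 °C. Survivors: gray cast iron, alloy steel.
Normalizing units and computing the index:
  gray cast iron: E = 138.0 GPa, ρ = 7112 kg/m³
  alloy steel: E = 202.7 GPa, ρ = 7880 kg/m³
  alloy steel: M = 1.81×10⁻³
  gray cast iron: M = 1.65×10⁻³
Alloy steel ranks first.

alloy steel, M = 1.81×10⁻³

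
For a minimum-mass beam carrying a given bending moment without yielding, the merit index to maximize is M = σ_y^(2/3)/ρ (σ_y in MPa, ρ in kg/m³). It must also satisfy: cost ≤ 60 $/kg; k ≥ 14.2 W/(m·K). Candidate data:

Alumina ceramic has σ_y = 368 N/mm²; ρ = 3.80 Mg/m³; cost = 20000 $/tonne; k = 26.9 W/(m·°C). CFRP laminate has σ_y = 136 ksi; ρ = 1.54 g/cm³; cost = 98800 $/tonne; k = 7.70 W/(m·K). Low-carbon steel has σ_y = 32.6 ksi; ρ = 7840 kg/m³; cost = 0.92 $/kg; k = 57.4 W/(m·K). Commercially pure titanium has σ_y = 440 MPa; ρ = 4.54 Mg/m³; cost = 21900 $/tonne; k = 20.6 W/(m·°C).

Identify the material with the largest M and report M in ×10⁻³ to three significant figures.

Screen on constraints: cost ≤ 60 $/kg; k ≥ 14.2 W/(m·K). Survivors: alumina ceramic, low-carbon steel, commercially pure titanium.
In SI units:
  alumina ceramic: σ_y = 368.0 MPa, ρ = 3800 kg/m³
  low-carbon steel: σ_y = 224.8 MPa, ρ = 7840 kg/m³
  commercially pure titanium: σ_y = 440.0 MPa, ρ = 4540 kg/m³
  alumina ceramic: M = 13.5×10⁻³
  commercially pure titanium: M = 12.7×10⁻³
  low-carbon steel: M = 4.72×10⁻³
The maximum is for alumina ceramic.

alumina ceramic, M = 13.5×10⁻³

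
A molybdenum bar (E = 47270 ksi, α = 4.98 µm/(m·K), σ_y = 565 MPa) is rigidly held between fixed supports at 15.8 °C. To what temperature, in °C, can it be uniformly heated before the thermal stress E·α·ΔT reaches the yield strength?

364 °C

E = 47270 ksi = 325.9 GPa.
E·α·ΔT = 565.0 MPa ⇒ ΔT = 565.0 / (325.9×10³ × 4.98×10⁻⁶) = 348.1 K.
T = 15.8 + 348.1 = 363.9 °C.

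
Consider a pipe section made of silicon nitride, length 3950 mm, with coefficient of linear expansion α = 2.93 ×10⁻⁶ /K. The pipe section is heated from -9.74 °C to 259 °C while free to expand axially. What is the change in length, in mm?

ΔT = 259 − (-9.74) = 268.7 K.
ΔL = α·L₀·ΔT = 2.93×10⁻⁶ × 3950 mm × 268.7 K = 3.11 mm.

3.11 mm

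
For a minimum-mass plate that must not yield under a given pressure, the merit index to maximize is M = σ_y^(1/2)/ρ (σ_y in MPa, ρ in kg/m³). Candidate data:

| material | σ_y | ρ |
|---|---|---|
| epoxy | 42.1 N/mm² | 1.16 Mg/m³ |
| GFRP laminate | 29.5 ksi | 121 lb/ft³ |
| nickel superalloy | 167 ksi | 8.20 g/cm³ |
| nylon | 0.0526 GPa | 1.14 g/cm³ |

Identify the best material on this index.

GFRP laminate

Normalizing units and computing the index:
  epoxy: σ_y = 42.10 MPa, ρ = 1160 kg/m³
  GFRP laminate: σ_y = 203.4 MPa, ρ = 1938 kg/m³
  nickel superalloy: σ_y = 1151 MPa, ρ = 8200 kg/m³
  nylon: σ_y = 52.60 MPa, ρ = 1140 kg/m³
  GFRP laminate: M = 7.36×10⁻³
  nylon: M = 6.36×10⁻³
  epoxy: M = 5.59×10⁻³
  nickel superalloy: M = 4.14×10⁻³
The maximum is for GFRP laminate.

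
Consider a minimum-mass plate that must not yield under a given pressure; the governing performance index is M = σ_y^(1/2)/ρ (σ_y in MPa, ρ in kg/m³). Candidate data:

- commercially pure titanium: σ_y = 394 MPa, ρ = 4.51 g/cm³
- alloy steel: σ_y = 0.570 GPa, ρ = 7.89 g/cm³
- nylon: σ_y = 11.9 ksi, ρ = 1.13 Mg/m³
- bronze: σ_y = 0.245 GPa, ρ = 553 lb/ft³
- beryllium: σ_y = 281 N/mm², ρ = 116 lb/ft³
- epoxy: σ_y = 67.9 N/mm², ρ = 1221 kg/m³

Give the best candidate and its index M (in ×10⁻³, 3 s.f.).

In SI units:
  commercially pure titanium: σ_y = 394.0 MPa, ρ = 4510 kg/m³
  alloy steel: σ_y = 570.0 MPa, ρ = 7890 kg/m³
  nylon: σ_y = 82.05 MPa, ρ = 1130 kg/m³
  bronze: σ_y = 245.0 MPa, ρ = 8858 kg/m³
  beryllium: σ_y = 281.0 MPa, ρ = 1858 kg/m³
  epoxy: σ_y = 67.90 MPa, ρ = 1221 kg/m³
  beryllium: M = 9.02×10⁻³
  nylon: M = 8.02×10⁻³
  epoxy: M = 6.75×10⁻³
  commercially pure titanium: M = 4.40×10⁻³
  alloy steel: M = 3.03×10⁻³
  bronze: M = 1.77×10⁻³
Highest index: beryllium.

beryllium, M = 9.02×10⁻³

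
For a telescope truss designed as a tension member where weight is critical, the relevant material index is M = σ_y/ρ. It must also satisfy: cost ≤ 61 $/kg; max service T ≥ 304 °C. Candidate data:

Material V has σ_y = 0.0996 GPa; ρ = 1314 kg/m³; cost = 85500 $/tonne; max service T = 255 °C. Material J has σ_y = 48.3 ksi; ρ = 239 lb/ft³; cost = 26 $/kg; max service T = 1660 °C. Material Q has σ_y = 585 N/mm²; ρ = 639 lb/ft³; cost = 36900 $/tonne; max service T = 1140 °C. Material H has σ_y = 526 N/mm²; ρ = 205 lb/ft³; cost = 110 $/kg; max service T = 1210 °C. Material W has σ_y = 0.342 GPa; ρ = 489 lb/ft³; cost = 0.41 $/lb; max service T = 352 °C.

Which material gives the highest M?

Screen on constraints: cost ≤ 61 $/kg; max service T ≥ 304 °C. Survivors: material J, material Q, material W.
In SI units:
  material J: σ_y = 333.0 MPa, ρ = 3828 kg/m³
  material Q: σ_y = 585.0 MPa, ρ = 10240 kg/m³
  material W: σ_y = 342.0 MPa, ρ = 7833 kg/m³
  material J: M = 87.0 kN·m/kg
  material Q: M = 57.2 kN·m/kg
  material W: M = 43.7 kN·m/kg
Highest index: material J.

material J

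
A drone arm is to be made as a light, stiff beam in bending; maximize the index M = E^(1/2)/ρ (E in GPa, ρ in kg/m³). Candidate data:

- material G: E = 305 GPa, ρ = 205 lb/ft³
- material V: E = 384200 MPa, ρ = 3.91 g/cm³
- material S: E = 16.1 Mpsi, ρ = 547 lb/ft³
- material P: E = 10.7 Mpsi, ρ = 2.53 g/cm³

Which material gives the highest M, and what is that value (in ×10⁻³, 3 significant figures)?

material G, M = 5.32×10⁻³

After converting to SI:
  material G: E = 305.0 GPa, ρ = 3284 kg/m³
  material V: E = 384.2 GPa, ρ = 3910 kg/m³
  material S: E = 111.0 GPa, ρ = 8762 kg/m³
  material P: E = 73.77 GPa, ρ = 2530 kg/m³
  material G: M = 5.32×10⁻³
  material V: M = 5.01×10⁻³
  material P: M = 3.39×10⁻³
  material S: M = 1.20×10⁻³
Material G has the largest M.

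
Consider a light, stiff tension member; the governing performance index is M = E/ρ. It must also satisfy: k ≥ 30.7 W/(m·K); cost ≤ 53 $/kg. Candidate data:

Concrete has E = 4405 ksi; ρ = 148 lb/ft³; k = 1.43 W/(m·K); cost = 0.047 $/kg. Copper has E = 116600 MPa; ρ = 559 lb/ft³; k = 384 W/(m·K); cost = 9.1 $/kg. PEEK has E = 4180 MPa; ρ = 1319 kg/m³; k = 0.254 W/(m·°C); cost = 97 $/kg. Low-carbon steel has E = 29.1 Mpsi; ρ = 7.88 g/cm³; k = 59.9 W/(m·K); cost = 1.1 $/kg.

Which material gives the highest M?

low-carbon steel

Screen on constraints: k ≥ 30.7 W/(m·K); cost ≤ 53 $/kg. Survivors: copper, low-carbon steel.
After converting to SI:
  copper: E = 116.6 GPa, ρ = 8954 kg/m³
  low-carbon steel: E = 200.6 GPa, ρ = 7880 kg/m³
  low-carbon steel: M = 25.5 MN·m/kg
  copper: M = 13.0 MN·m/kg
Low-carbon steel has the largest M.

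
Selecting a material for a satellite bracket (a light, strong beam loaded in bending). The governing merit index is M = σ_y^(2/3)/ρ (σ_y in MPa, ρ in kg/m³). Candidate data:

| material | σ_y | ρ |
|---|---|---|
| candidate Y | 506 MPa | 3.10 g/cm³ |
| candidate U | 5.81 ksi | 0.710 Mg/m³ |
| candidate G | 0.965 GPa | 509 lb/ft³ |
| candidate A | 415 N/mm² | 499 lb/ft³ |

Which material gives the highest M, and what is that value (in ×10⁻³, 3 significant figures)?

After converting to SI:
  candidate Y: σ_y = 506.0 MPa, ρ = 3100 kg/m³
  candidate U: σ_y = 40.06 MPa, ρ = 710.0 kg/m³
  candidate G: σ_y = 965.0 MPa, ρ = 8153 kg/m³
  candidate A: σ_y = 415.0 MPa, ρ = 7993 kg/m³
  candidate Y: M = 20.5×10⁻³
  candidate U: M = 16.5×10⁻³
  candidate G: M = 12.0×10⁻³
  candidate A: M = 6.96×10⁻³
Candidate Y ranks first.

candidate Y, M = 20.5×10⁻³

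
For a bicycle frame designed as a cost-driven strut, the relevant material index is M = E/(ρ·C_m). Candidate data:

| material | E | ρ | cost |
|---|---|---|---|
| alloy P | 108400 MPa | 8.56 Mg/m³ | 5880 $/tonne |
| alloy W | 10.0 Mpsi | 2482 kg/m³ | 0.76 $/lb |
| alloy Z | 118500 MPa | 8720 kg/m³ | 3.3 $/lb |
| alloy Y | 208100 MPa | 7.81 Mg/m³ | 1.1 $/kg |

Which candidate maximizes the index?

In SI units:
  alloy P: E = 108.4 GPa, ρ = 8560 kg/m³, cost = 5.880 $/kg
  alloy W: E = 68.95 GPa, ρ = 2482 kg/m³, cost = 1.675 $/kg
  alloy Z: E = 118.5 GPa, ρ = 8720 kg/m³, cost = 7.275 $/kg
  alloy Y: E = 208.1 GPa, ρ = 7810 kg/m³, cost = 1.100 $/kg
  alloy Y: M = 24.2 MN·m per $
  alloy W: M = 16.6 MN·m per $
  alloy P: M = 2.15 MN·m per $
  alloy Z: M = 1.87 MN·m per $
Alloy Y ranks first.

alloy Y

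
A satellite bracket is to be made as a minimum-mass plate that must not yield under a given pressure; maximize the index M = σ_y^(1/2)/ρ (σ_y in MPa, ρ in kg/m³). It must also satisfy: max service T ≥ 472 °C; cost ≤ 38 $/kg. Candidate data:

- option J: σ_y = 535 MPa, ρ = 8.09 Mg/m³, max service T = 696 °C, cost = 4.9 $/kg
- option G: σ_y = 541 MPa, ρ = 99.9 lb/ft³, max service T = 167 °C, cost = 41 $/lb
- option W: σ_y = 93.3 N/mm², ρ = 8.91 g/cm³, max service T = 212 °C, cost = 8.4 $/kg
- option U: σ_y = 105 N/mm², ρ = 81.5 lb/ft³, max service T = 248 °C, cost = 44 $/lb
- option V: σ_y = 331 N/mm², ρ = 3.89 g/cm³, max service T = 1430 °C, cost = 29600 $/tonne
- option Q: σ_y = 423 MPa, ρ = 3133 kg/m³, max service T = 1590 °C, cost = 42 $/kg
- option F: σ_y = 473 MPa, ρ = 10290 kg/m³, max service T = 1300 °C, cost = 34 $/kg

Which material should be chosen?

Screen on constraints: max service T ≥ 472 °C; cost ≤ 38 $/kg. Survivors: option J, option V, option F.
After converting to SI:
  option J: σ_y = 535.0 MPa, ρ = 8090 kg/m³
  option V: σ_y = 331.0 MPa, ρ = 3890 kg/m³
  option F: σ_y = 473.0 MPa, ρ = 10290 kg/m³
  option V: M = 4.68×10⁻³
  option J: M = 2.86×10⁻³
  option F: M = 2.11×10⁻³
Highest index: option V.

option V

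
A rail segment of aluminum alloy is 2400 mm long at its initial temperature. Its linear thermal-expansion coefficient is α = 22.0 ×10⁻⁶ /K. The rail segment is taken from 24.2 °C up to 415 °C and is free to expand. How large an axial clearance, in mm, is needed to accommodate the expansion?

20.6 mm

ΔT = 415 − 24.2 = 390.8 K.
ΔL = α·L₀·ΔT = 22.0×10⁻⁶ × 2400 mm × 390.8 K = 20.6 mm.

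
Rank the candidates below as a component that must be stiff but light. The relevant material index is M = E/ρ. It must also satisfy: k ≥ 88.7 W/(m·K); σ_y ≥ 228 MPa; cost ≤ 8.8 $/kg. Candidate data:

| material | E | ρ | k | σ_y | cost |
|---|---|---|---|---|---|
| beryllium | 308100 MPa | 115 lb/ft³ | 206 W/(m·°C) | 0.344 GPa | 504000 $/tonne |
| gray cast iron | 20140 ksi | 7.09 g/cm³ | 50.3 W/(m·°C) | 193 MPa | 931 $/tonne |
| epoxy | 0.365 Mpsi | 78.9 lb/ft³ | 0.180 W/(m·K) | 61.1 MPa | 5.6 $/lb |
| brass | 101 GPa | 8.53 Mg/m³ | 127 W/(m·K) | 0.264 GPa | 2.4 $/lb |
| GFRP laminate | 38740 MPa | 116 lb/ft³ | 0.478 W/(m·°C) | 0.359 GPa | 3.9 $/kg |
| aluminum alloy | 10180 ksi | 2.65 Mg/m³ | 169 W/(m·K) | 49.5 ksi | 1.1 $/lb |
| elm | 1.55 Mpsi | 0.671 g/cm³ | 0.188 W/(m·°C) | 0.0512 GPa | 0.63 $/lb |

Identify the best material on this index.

Screen on constraints: k ≥ 88.7 W/(m·K); σ_y ≥ 228 MPa; cost ≤ 8.8 $/kg. Survivors: brass, aluminum alloy.
In SI units:
  brass: E = 101.0 GPa, ρ = 8530 kg/m³
  aluminum alloy: E = 70.19 GPa, ρ = 2650 kg/m³
  aluminum alloy: M = 26.5 MN·m/kg
  brass: M = 11.8 MN·m/kg
Highest index: aluminum alloy.

aluminum alloy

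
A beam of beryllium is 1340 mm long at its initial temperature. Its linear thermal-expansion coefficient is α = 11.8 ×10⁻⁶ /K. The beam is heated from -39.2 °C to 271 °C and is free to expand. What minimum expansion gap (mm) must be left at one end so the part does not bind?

ΔT = 271 − (-39.2) = 310.2 K.
ΔL = α·L₀·ΔT = 11.8×10⁻⁶ × 1340 mm × 310.2 K = 4.90 mm.

4.90 mm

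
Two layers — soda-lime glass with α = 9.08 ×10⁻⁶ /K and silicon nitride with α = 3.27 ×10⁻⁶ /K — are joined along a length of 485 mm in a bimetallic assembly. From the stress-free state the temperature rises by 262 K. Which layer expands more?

α(soda-lime glass) = 9.08×10⁻⁶/K vs α(silicon nitride) = 3.27×10⁻⁶/K.
Higher α expands more for the same ΔT: soda-lime glass.

soda-lime glass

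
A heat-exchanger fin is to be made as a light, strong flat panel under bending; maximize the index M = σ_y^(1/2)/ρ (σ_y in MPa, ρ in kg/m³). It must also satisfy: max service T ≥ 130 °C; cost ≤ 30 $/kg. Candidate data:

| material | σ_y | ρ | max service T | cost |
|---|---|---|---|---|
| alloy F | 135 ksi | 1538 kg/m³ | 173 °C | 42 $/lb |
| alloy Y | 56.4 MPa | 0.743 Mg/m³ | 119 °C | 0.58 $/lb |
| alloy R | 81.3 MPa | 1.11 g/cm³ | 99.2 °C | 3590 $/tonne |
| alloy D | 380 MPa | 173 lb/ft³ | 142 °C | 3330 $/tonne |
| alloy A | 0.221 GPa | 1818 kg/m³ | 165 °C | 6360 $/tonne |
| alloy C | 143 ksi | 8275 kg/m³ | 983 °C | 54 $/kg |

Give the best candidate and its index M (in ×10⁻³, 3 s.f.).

Screen on constraints: max service T ≥ 130 °C; cost ≤ 30 $/kg. Survivors: alloy D, alloy A.
Putting every candidate on a common basis:
  alloy D: σ_y = 380.0 MPa, ρ = 2771 kg/m³
  alloy A: σ_y = 221.0 MPa, ρ = 1818 kg/m³
  alloy A: M = 8.18×10⁻³
  alloy D: M = 7.03×10⁻³
The maximum is for alloy A.

alloy A, M = 8.18×10⁻³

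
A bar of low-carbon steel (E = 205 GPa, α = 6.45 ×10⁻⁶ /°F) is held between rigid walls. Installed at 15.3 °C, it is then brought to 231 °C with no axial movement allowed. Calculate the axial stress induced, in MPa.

α = 6.45×10⁻⁶/°F × 9/5 = 11.6×10⁻⁶/K.
ΔT = 215.7 K. Constrained thermal stress σ = E·α·ΔT = 205.0×10³ MPa × 11.6×10⁻⁶ × 215.7 = 513 MPa (compressive).

513 MPa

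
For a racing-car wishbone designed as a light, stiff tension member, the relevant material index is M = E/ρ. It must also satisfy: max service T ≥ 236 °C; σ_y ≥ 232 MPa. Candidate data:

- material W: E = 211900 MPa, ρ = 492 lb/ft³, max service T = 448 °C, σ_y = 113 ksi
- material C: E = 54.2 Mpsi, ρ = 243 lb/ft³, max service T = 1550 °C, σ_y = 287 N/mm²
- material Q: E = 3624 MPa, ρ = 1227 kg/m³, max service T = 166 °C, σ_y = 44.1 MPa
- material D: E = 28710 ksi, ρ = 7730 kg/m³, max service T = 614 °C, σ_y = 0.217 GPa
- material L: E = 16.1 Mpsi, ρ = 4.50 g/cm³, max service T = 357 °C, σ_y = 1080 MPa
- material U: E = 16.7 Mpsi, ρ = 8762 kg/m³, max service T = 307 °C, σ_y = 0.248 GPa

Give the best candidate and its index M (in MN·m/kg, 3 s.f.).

Screen on constraints: max service T ≥ 236 °C; σ_y ≥ 232 MPa. Survivors: material W, material C, material L, material U.
Normalizing units and computing the index:
  material W: E = 211.9 GPa, ρ = 7881 kg/m³
  material C: E = 373.7 GPa, ρ = 3892 kg/m³
  material L: E = 111.0 GPa, ρ = 4500 kg/m³
  material U: E = 115.1 GPa, ρ = 8762 kg/m³
  material C: M = 96.0 MN·m/kg
  material W: M = 26.9 MN·m/kg
  material L: M = 24.7 MN·m/kg
  material U: M = 13.1 MN·m/kg
Highest index: material C.

material C, M = 96.0 MN·m/kg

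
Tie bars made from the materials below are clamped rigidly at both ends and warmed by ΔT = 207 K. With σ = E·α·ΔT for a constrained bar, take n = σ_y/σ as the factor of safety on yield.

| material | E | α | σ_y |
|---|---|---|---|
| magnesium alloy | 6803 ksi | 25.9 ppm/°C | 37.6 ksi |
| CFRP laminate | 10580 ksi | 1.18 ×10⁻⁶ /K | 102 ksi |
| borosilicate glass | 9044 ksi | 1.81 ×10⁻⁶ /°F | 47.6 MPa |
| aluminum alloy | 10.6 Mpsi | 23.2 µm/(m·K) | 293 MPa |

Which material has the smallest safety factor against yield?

aluminum alloy

Converting E to GPa, α to ×10⁻⁶/K, σ_y to MPa, then σ and n for each:
  magnesium alloy: E = 46.91, α = 25.9, σ_y = 259.2 → σ = 251 MPa, n = 1.03
  CFRP laminate: E = 72.95, α = 1.18, σ_y = 703.3 → σ = 17.8 MPa, n = 39.5
  borosilicate glass: E = 62.36, α = 3.26, σ_y = 47.60 → σ = 42.1 MPa, n = 1.13
  aluminum alloy: E = 73.08, α = 23.2, σ_y = 293.0 → σ = 351 MPa, n = 0.835
The minimum is aluminum alloy at n = 0.835.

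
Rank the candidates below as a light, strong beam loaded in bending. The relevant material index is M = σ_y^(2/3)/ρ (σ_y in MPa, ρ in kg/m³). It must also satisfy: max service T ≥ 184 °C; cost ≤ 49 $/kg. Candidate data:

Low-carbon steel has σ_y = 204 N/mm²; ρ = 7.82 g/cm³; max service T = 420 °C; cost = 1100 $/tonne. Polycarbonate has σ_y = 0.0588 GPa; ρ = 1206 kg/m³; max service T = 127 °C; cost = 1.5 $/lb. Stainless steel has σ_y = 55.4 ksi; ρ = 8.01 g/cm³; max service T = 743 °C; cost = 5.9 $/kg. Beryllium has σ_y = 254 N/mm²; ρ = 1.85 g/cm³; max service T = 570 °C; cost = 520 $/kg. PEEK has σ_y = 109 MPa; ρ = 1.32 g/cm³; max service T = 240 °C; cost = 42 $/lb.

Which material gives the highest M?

Screen on constraints: max service T ≥ 184 °C; cost ≤ 49 $/kg. Survivors: low-carbon steel, stainless steel.
Putting every candidate on a common basis:
  low-carbon steel: σ_y = 204.0 MPa, ρ = 7820 kg/m³
  stainless steel: σ_y = 382.0 MPa, ρ = 8010 kg/m³
  stainless steel: M = 6.57×10⁻³
  low-carbon steel: M = 4.43×10⁻³
Stainless steel has the largest M.

stainless steel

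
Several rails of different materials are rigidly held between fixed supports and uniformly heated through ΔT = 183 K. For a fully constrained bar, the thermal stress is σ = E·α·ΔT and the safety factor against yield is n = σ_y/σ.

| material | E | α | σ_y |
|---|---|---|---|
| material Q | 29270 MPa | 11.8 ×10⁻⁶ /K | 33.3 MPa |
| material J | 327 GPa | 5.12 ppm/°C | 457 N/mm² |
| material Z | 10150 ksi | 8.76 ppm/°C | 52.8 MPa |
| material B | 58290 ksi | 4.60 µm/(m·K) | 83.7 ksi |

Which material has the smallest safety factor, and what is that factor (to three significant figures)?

Converting E to GPa, α to ×10⁻⁶/K, σ_y to MPa, then σ and n for each:
  material Q: E = 29.27, α = 11.8, σ_y = 33.30 → σ = 63.2 MPa, n = 0.527
  material J: E = 327.0, α = 5.12, σ_y = 457.0 → σ = 306 MPa, n = 1.49
  material Z: E = 69.98, α = 8.76, σ_y = 52.80 → σ = 112 MPa, n = 0.471
  material B: E = 401.9, α = 4.60, σ_y = 577.1 → σ = 338 MPa, n = 1.71
Material Z has the lowest safety factor, n = 0.471.

material Z, n = 0.471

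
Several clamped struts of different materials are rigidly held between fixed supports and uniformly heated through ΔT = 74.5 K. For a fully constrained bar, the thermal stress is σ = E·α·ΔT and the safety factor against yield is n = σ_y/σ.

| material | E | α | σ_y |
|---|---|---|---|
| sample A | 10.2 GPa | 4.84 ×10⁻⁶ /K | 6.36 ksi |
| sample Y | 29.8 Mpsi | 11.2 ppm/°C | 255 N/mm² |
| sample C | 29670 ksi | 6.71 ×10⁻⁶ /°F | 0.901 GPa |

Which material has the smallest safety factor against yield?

With everything in SI (GPa, ×10⁻⁶/K, MPa):
  sample A: E = 10.20, α = 4.84, σ_y = 43.85 → σ = 3.68 MPa, n = 11.9
  sample Y: E = 205.5, α = 11.2, σ_y = 255.0 → σ = 171 MPa, n = 1.49
  sample C: E = 204.6, α = 12.1, σ_y = 901.0 → σ = 184 MPa, n = 4.89
Sample Y has the lowest safety factor, n = 1.49.

sample Y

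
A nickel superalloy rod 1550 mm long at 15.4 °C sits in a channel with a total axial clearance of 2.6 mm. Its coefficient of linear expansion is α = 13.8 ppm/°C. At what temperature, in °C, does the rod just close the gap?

α·L₀·ΔT = 2.6 mm ⇒ ΔT = 2.6 / (13.8×10⁻⁶ × 1550.0) = 121.6 K.
T = 15.4 + 121.6 = 137.0 °C.

137 °C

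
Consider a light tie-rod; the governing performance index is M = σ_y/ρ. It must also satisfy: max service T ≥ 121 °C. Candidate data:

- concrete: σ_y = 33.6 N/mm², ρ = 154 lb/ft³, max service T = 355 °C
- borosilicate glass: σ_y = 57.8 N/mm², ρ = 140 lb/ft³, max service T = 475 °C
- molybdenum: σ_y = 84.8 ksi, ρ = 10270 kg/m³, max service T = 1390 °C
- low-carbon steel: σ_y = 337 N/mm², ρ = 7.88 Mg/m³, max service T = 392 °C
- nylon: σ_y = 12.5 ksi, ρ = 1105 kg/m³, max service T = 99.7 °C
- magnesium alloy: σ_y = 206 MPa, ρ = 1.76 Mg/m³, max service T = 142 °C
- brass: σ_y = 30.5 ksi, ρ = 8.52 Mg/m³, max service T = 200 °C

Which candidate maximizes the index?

magnesium alloy

Screen on constraints: max service T ≥ 121 °C. Survivors: concrete, borosilicate glass, molybdenum, low-carbon steel, magnesium alloy, brass.
In SI units:
  concrete: σ_y = 33.60 MPa, ρ = 2467 kg/m³
  borosilicate glass: σ_y = 57.80 MPa, ρ = 2243 kg/m³
  molybdenum: σ_y = 584.7 MPa, ρ = 10270 kg/m³
  low-carbon steel: σ_y = 337.0 MPa, ρ = 7880 kg/m³
  magnesium alloy: σ_y = 206.0 MPa, ρ = 1760 kg/m³
  brass: σ_y = 210.3 MPa, ρ = 8520 kg/m³
  magnesium alloy: M = 117 kN·m/kg
  molybdenum: M = 56.9 kN·m/kg
  low-carbon steel: M = 42.8 kN·m/kg
  borosilicate glass: M = 25.8 kN·m/kg
  brass: M = 24.7 kN·m/kg
  concrete: M = 13.6 kN·m/kg
The maximum is for magnesium alloy.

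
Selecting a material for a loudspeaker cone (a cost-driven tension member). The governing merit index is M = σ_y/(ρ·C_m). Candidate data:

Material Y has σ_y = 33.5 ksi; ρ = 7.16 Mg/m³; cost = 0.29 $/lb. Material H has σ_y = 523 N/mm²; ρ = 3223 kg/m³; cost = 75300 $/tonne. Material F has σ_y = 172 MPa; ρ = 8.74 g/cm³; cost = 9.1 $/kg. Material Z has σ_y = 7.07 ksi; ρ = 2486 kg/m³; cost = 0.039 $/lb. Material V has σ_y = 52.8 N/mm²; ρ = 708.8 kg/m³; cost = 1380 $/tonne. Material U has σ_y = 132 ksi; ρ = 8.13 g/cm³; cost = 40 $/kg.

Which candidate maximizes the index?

Convert each candidate to consistent units, then evaluate M:
  material Y: σ_y = 231.0 MPa, ρ = 7160 kg/m³, cost = 0.6393 $/kg
  material H: σ_y = 523.0 MPa, ρ = 3223 kg/m³, cost = 75.30 $/kg
  material F: σ_y = 172.0 MPa, ρ = 8740 kg/m³, cost = 9.100 $/kg
  material Z: σ_y = 48.75 MPa, ρ = 2486 kg/m³, cost = 0.08598 $/kg
  material V: σ_y = 52.80 MPa, ρ = 708.8 kg/m³, cost = 1.380 $/kg
  material U: σ_y = 910.1 MPa, ρ = 8130 kg/m³, cost = 40.00 $/kg
  material Z: M = 228 kN·m per $
  material V: M = 54.0 kN·m per $
  material Y: M = 50.5 kN·m per $
  material U: M = 2.80 kN·m per $
  material F: M = 2.16 kN·m per $
  material H: M = 2.15 kN·m per $
Highest index: material Z.

material Z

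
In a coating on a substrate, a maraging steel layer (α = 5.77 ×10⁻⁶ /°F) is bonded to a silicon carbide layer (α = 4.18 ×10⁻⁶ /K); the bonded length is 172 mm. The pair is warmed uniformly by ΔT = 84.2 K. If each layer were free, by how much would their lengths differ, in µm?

maraging steel: α = 5.77×10⁻⁶/°F × 9/5 = 10.4×10⁻⁶/K.
Δα = |10.4 − 4.18|×10⁻⁶/K = 6.21×10⁻⁶/K.
ΔL_mismatch = Δα·L·ΔT = 6.21×10⁻⁶ × 172.0 mm × 84.2 K = 89.9 µm.

89.9 µm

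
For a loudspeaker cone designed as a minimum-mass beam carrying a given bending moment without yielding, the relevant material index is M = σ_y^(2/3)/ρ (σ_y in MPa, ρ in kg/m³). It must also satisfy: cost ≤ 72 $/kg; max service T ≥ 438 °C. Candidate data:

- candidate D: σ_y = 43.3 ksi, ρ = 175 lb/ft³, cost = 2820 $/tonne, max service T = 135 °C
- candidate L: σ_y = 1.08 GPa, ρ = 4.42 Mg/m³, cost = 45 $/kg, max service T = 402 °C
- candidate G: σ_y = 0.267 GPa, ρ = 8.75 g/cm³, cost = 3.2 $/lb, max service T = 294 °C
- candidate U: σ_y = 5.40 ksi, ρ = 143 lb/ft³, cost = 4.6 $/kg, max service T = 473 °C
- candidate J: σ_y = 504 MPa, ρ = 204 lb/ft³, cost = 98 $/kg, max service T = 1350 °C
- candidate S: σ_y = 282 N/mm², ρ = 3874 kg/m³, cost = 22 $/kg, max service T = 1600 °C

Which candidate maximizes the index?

Screen on constraints: cost ≤ 72 $/kg; max service T ≥ 438 °C. Survivors: candidate U, candidate S.
After converting to SI:
  candidate U: σ_y = 37.23 MPa, ρ = 2291 kg/m³
  candidate S: σ_y = 282.0 MPa, ρ = 3874 kg/m³
  candidate S: M = 11.1×10⁻³
  candidate U: M = 4.87×10⁻³
Candidate S ranks first.

candidate S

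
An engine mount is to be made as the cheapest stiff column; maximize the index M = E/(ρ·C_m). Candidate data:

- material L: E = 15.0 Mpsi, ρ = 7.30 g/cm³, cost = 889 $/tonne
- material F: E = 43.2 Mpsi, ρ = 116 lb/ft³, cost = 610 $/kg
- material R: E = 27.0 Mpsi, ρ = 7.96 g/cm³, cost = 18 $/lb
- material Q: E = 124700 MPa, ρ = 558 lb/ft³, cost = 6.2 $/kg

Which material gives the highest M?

material L

Convert each candidate to consistent units, then evaluate M:
  material L: E = 103.4 GPa, ρ = 7300 kg/m³, cost = 0.8890 $/kg
  material F: E = 297.9 GPa, ρ = 1858 kg/m³, cost = 610.0 $/kg
  material R: E = 186.2 GPa, ρ = 7960 kg/m³, cost = 39.68 $/kg
  material Q: E = 124.7 GPa, ρ = 8938 kg/m³, cost = 6.200 $/kg
  material L: M = 15.9 MN·m per $
  material Q: M = 2.25 MN·m per $
  material R: M = 0.589 MN·m per $
  material F: M = 0.263 MN·m per $
Material L ranks first.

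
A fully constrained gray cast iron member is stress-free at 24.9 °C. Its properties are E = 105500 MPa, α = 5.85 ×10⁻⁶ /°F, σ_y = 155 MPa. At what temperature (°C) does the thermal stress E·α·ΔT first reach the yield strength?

164 °C

E = 105500 MPa = 105.5 GPa.
α = 5.85×10⁻⁶/°F × 9/5 = 10.5×10⁻⁶/K.
E·α·ΔT = 155.0 MPa ⇒ ΔT = 155.0 / (105.5×10³ × 10.5×10⁻⁶) = 139.5 K.
T = 24.9 + 139.5 = 164.4 °C.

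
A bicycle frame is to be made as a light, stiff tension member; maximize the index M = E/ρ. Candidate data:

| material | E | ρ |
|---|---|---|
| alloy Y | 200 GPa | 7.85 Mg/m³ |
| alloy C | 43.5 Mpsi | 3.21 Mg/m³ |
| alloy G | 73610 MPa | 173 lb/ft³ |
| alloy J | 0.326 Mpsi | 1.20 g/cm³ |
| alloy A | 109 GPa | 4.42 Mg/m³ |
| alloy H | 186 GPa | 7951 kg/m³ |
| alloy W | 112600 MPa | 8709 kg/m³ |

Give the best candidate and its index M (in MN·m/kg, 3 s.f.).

After converting to SI:
  alloy Y: E = 200.0 GPa, ρ = 7850 kg/m³
  alloy C: E = 299.9 GPa, ρ = 3210 kg/m³
  alloy G: E = 73.61 GPa, ρ = 2771 kg/m³
  alloy J: E = 2.248 GPa, ρ = 1200 kg/m³
  alloy A: E = 109.0 GPa, ρ = 4420 kg/m³
  alloy H: E = 186.0 GPa, ρ = 7951 kg/m³
  alloy W: E = 112.6 GPa, ρ = 8709 kg/m³
  alloy C: M = 93.4 MN·m/kg
  alloy G: M = 26.6 MN·m/kg
  alloy Y: M = 25.5 MN·m/kg
  alloy A: M = 24.7 MN·m/kg
  alloy H: M = 23.4 MN·m/kg
  alloy W: M = 12.9 MN·m/kg
  alloy J: M = 1.87 MN·m/kg
The maximum is for alloy C.

alloy C, M = 93.4 MN·m/kg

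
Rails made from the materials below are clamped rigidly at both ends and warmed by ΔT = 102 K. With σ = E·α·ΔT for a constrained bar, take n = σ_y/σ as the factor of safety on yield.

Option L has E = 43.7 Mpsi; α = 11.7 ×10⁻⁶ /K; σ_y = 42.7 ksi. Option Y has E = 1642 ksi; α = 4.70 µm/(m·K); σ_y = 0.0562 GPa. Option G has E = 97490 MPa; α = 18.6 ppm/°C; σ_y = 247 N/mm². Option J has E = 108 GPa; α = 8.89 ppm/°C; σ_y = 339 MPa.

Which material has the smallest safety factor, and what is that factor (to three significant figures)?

In consistent units (E in GPa, α in ×10⁻⁶/K, σ_y in MPa):
  option L: E = 301.3, α = 11.7, σ_y = 294.4 → σ = 360 MPa, n = 0.819
  option Y: E = 11.32, α = 4.70, σ_y = 56.20 → σ = 5.43 MPa, n = 10.4
  option G: E = 97.49, α = 18.6, σ_y = 247.0 → σ = 185 MPa, n = 1.34
  option J: E = 108.0, α = 8.89, σ_y = 339.0 → σ = 97.9 MPa, n = 3.46
The minimum is option L at n = 0.819.

option L, n = 0.819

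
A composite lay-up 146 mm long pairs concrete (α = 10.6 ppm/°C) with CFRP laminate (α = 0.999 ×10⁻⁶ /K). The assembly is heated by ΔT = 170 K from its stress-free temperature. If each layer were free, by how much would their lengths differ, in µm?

238 µm

Δα = |10.6 − 0.999|×10⁻⁶/K = 9.60×10⁻⁶/K.
ΔL_mismatch = Δα·L·ΔT = 9.60×10⁻⁶ × 146.0 mm × 170.0 K = 238 µm.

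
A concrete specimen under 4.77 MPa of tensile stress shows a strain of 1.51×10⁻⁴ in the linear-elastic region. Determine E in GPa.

31.6 GPa

E = σ/ε = 4.77 MPa / 1.51×10⁻⁴ = 31590 MPa = 31.6 GPa.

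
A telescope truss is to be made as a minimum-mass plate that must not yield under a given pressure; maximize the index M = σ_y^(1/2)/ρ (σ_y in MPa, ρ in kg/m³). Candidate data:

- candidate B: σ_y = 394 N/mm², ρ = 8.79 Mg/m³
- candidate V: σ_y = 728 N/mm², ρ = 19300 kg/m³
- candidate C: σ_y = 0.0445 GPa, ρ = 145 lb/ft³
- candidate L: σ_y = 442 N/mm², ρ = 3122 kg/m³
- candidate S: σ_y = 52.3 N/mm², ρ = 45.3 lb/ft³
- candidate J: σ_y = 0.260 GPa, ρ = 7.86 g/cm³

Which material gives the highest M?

candidate S

After converting to SI:
  candidate B: σ_y = 394.0 MPa, ρ = 8790 kg/m³
  candidate V: σ_y = 728.0 MPa, ρ = 19300 kg/m³
  candidate C: σ_y = 44.50 MPa, ρ = 2323 kg/m³
  candidate L: σ_y = 442.0 MPa, ρ = 3122 kg/m³
  candidate S: σ_y = 52.30 MPa, ρ = 725.6 kg/m³
  candidate J: σ_y = 260.0 MPa, ρ = 7860 kg/m³
  candidate S: M = 9.97×10⁻³
  candidate L: M = 6.73×10⁻³
  candidate C: M = 2.87×10⁻³
  candidate B: M = 2.26×10⁻³
  candidate J: M = 2.05×10⁻³
  candidate V: M = 1.40×10⁻³
The maximum is for candidate S.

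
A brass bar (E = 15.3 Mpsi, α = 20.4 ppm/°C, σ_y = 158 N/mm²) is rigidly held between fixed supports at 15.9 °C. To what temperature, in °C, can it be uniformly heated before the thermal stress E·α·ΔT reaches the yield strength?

89.3 °C

E = 15.3 Mpsi = 105.5 GPa.
σ_y = 158 N/mm² = 158.0 MPa.
E·α·ΔT = 158.0 MPa ⇒ ΔT = 158.0 / (105.5×10³ × 20.4×10⁻⁶) = 73.42 K.
T = 15.9 + 73.42 = 89.32 °C.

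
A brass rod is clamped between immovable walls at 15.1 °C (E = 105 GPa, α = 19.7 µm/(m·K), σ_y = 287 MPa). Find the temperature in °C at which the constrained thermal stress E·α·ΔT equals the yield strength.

154 °C

E·α·ΔT = 287.0 MPa ⇒ ΔT = 287.0 / (105.0×10³ × 19.7×10⁻⁶) = 138.7 K.
T = 15.1 + 138.7 = 153.8 °C.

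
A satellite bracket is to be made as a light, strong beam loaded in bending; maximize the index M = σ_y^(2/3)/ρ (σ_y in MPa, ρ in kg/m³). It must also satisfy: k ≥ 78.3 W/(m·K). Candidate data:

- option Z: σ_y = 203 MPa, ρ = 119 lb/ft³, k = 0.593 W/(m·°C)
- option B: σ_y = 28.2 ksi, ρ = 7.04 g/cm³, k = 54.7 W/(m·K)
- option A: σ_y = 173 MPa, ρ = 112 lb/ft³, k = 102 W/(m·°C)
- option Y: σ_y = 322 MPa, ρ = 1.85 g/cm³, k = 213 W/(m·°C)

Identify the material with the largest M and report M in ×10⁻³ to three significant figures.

option Y, M = 25.4×10⁻³

Screen on constraints: k ≥ 78.3 W/(m·K). Survivors: option A, option Y.
Normalizing units and computing the index:
  option A: σ_y = 173.0 MPa, ρ = 1794 kg/m³
  option Y: σ_y = 322.0 MPa, ρ = 1850 kg/m³
  option Y: M = 25.4×10⁻³
  option A: M = 17.3×10⁻³
Option Y has the largest M.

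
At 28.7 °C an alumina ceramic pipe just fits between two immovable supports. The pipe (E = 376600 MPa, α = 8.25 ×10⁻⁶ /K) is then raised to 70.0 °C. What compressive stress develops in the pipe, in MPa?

E = 376600 MPa = 376.6 GPa.
ΔT = 41.30 K. Constrained thermal stress σ = E·α·ΔT = 376.6×10³ MPa × 8.25×10⁻⁶ × 41.30 = 128 MPa (compressive).

128 MPa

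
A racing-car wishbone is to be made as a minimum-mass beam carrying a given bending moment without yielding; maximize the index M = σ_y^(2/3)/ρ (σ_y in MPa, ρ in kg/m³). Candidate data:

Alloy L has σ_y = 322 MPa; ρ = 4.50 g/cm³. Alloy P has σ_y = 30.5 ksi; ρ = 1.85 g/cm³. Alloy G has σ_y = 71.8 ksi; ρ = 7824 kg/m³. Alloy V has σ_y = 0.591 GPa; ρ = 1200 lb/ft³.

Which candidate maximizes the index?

Putting every candidate on a common basis:
  alloy L: σ_y = 322.0 MPa, ρ = 4500 kg/m³
  alloy P: σ_y = 210.3 MPa, ρ = 1850 kg/m³
  alloy G: σ_y = 495.0 MPa, ρ = 7824 kg/m³
  alloy V: σ_y = 591.0 MPa, ρ = 19220 kg/m³
  alloy P: M = 19.1×10⁻³
  alloy L: M = 10.4×10⁻³
  alloy G: M = 8.00×10⁻³
  alloy V: M = 3.66×10⁻³
Alloy P ranks first.

alloy P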